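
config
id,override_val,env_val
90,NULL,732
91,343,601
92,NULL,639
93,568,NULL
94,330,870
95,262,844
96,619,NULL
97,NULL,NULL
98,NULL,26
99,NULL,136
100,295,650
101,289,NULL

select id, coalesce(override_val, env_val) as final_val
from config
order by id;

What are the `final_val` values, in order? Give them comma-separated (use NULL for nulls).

id=90: override_val=NULL, env_val=732 → 732
id=91: override_val=343 → 343
id=92: override_val=NULL, env_val=639 → 639
id=93: override_val=568 → 568
id=94: override_val=330 → 330
id=95: override_val=262 → 262
id=96: override_val=619 → 619
id=97: override_val=NULL, env_val=NULL (all NULL) → NULL
id=98: override_val=NULL, env_val=26 → 26
id=99: override_val=NULL, env_val=136 → 136
id=100: override_val=295 → 295
id=101: override_val=289 → 289

732, 343, 639, 568, 330, 262, 619, NULL, 26, 136, 295, 289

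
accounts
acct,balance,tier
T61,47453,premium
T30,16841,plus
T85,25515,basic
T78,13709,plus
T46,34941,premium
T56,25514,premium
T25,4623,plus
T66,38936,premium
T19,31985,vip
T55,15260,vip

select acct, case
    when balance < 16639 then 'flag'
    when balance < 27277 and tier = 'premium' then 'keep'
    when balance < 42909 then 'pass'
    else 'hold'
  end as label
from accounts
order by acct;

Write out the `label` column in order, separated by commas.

pass, flag, pass, pass, flag, keep, hold, pass, flag, pass

acct=T19: balance < 42909 → pass
acct=T25: balance < 16639 → flag
acct=T30: balance < 42909 → pass
acct=T46: balance < 42909 → pass
acct=T55: balance < 16639 → flag
acct=T56: balance < 27277 and tier = 'premium' → keep
acct=T61: ELSE → hold
acct=T66: balance < 42909 → pass
acct=T78: balance < 16639 → flag
acct=T85: balance < 42909 → pass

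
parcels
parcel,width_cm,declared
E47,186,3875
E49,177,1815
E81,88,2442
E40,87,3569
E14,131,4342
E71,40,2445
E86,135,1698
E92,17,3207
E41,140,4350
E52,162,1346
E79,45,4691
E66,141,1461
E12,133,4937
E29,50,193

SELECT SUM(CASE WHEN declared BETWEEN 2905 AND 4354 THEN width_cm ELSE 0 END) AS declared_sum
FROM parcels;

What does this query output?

561

parcel=E47: ✓ → 186
parcel=E49: ✗
parcel=E81: ✗
parcel=E40: ✓ → 87
parcel=E14: ✓ → 131
parcel=E71: ✗
parcel=E86: ✗
parcel=E92: ✓ → 17
parcel=E41: ✓ → 140
parcel=E52: ✗
parcel=E79: ✗
parcel=E66: ✗
parcel=E12: ✗
parcel=E29: ✗
declared_sum = 186 + 87 + 131 + 17 + 140 = 561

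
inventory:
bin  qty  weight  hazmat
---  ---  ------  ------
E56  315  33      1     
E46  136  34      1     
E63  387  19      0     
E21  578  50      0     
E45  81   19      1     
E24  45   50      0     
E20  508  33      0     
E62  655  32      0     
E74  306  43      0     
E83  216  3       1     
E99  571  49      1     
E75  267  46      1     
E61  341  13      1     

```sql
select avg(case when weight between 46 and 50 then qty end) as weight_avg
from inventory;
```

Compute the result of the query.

bin=E56: ✗
bin=E46: ✗
bin=E63: ✗
bin=E21: ✓ → 578
bin=E45: ✗
bin=E24: ✓ → 45
bin=E20: ✗
bin=E62: ✗
bin=E74: ✗
bin=E83: ✗
bin=E99: ✓ → 571
bin=E75: ✓ → 267
bin=E61: ✗
weight_avg = (578 + 45 + 571 + 267) / 4 = 365.25

365.25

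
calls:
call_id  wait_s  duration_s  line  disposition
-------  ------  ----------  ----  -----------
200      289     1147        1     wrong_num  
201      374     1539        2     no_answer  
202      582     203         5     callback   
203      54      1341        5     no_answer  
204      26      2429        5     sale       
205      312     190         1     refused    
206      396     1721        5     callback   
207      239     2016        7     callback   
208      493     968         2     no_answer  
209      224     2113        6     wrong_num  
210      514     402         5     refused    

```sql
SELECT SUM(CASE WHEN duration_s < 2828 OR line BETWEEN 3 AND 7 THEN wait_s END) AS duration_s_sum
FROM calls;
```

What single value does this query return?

call_id=200: ✓ → 289
call_id=201: ✓ → 374
call_id=202: ✓ → 582
call_id=203: ✓ → 54
call_id=204: ✓ → 26
call_id=205: ✓ → 312
call_id=206: ✓ → 396
call_id=207: ✓ → 239
call_id=208: ✓ → 493
call_id=209: ✓ → 224
call_id=210: ✓ → 514
duration_s_sum = 289 + 374 + 582 + 54 + 26 + 312 + 396 + 239 + 493 + 224 + 514 = 3503

3503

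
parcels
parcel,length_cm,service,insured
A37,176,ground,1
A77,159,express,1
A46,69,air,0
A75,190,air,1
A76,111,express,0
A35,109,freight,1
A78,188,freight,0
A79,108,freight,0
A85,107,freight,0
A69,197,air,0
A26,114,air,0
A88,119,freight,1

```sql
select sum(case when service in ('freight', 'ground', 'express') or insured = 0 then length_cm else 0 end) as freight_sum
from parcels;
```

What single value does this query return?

parcel=A37: ✓ → 176
parcel=A77: ✓ → 159
parcel=A46: ✓ → 69
parcel=A75: ✗
parcel=A76: ✓ → 111
parcel=A35: ✓ → 109
parcel=A78: ✓ → 188
parcel=A79: ✓ → 108
parcel=A85: ✓ → 107
parcel=A69: ✓ → 197
parcel=A26: ✓ → 114
parcel=A88: ✓ → 119
freight_sum = 176 + 159 + 69 + 111 + 109 + 188 + 108 + 107 + 197 + 114 + 119 = 1457

1457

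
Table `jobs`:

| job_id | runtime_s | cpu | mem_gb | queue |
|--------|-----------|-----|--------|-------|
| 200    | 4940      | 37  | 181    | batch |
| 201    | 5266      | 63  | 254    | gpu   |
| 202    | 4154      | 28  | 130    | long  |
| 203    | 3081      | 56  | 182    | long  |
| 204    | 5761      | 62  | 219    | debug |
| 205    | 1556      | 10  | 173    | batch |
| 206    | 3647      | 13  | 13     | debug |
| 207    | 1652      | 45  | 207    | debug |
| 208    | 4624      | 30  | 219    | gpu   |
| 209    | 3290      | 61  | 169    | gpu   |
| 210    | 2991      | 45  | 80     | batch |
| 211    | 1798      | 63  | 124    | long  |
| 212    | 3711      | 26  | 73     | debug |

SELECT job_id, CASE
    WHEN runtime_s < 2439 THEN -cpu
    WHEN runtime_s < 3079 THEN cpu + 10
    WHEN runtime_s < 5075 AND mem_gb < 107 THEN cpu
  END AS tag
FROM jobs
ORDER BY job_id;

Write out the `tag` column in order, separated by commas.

NULL, NULL, NULL, NULL, NULL, -10, 13, -45, NULL, NULL, 55, -63, 26

job_id=200: (no match → NULL) → NULL
job_id=201: (no match → NULL) → NULL
job_id=202: (no match → NULL) → NULL
job_id=203: (no match → NULL) → NULL
job_id=204: (no match → NULL) → NULL
job_id=205: runtime_s < 2439 → -10
job_id=206: runtime_s < 5075 AND mem_gb < 107 → 13
job_id=207: runtime_s < 2439 → -45
job_id=208: (no match → NULL) → NULL
job_id=209: (no match → NULL) → NULL
job_id=210: runtime_s < 3079 → 55
job_id=211: runtime_s < 2439 → -63
job_id=212: runtime_s < 5075 AND mem_gb < 107 → 26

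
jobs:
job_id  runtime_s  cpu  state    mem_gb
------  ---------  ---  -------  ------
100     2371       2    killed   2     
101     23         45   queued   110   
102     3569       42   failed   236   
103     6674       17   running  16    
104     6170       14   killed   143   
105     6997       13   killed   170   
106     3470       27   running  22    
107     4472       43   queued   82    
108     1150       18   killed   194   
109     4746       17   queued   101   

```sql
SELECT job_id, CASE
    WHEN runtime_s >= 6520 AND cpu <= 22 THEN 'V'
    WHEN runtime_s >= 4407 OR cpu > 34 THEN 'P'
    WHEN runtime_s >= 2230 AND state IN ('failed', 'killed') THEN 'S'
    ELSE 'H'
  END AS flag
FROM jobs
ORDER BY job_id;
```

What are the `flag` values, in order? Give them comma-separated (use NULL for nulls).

job_id=100: runtime_s >= 2230 AND state IN ('failed', 'killed') → S
job_id=101: runtime_s >= 4407 OR cpu > 34 → P
job_id=102: runtime_s >= 4407 OR cpu > 34 → P
job_id=103: runtime_s >= 6520 AND cpu <= 22 → V
job_id=104: runtime_s >= 4407 OR cpu > 34 → P
job_id=105: runtime_s >= 6520 AND cpu <= 22 → V
job_id=106: ELSE → H
job_id=107: runtime_s >= 4407 OR cpu > 34 → P
job_id=108: ELSE → H
job_id=109: runtime_s >= 4407 OR cpu > 34 → P

S, P, P, V, P, V, H, P, H, P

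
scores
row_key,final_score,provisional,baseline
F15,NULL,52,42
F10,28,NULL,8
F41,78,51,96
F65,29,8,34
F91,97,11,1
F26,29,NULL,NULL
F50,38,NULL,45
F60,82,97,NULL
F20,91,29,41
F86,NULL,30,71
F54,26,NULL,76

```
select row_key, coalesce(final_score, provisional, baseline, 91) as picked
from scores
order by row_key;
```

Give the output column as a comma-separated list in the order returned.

row_key=F10: final_score=28 → 28
row_key=F15: final_score=NULL, provisional=52 → 52
row_key=F20: final_score=91 → 91
row_key=F26: final_score=29 → 29
row_key=F41: final_score=78 → 78
row_key=F50: final_score=38 → 38
row_key=F54: final_score=26 → 26
row_key=F60: final_score=82 → 82
row_key=F65: final_score=29 → 29
row_key=F86: final_score=NULL, provisional=30 → 30
row_key=F91: final_score=97 → 97

28, 52, 91, 29, 78, 38, 26, 82, 29, 30, 97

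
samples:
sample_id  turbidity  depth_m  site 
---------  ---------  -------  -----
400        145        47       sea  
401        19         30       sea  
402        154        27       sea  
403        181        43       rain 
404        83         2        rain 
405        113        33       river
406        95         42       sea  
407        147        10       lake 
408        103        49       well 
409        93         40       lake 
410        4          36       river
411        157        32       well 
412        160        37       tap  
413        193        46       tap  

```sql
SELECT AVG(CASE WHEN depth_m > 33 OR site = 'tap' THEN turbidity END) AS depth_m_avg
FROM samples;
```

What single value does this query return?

sample_id=400: ✓ → 145
sample_id=401: ✗
sample_id=402: ✗
sample_id=403: ✓ → 181
sample_id=404: ✗
sample_id=405: ✗
sample_id=406: ✓ → 95
sample_id=407: ✗
sample_id=408: ✓ → 103
sample_id=409: ✓ → 93
sample_id=410: ✓ → 4
sample_id=411: ✗
sample_id=412: ✓ → 160
sample_id=413: ✓ → 193
depth_m_avg = (145 + 181 + 95 + 103 + 93 + 4 + 160 + 193) / 8 = 121.75

121.75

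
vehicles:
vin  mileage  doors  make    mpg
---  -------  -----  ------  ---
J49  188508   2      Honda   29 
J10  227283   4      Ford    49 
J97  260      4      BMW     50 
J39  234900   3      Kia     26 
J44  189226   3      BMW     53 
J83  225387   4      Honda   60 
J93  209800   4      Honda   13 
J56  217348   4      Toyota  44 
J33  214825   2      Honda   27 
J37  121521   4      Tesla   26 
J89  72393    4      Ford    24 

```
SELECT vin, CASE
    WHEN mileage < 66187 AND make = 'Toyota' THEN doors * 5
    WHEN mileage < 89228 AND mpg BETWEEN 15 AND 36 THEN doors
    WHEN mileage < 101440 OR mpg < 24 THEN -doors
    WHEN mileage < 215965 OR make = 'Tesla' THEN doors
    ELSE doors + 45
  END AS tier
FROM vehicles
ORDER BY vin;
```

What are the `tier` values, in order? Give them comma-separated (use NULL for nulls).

vin=J10: ELSE → 49
vin=J33: mileage < 215965 OR make = 'Tesla' → 2
vin=J37: mileage < 215965 OR make = 'Tesla' → 4
vin=J39: ELSE → 48
vin=J44: mileage < 215965 OR make = 'Tesla' → 3
vin=J49: mileage < 215965 OR make = 'Tesla' → 2
vin=J56: ELSE → 49
vin=J83: ELSE → 49
vin=J89: mileage < 89228 AND mpg BETWEEN 15 AND 36 → 4
vin=J93: mileage < 101440 OR mpg < 24 → -4
vin=J97: mileage < 101440 OR mpg < 24 → -4

49, 2, 4, 48, 3, 2, 49, 49, 4, -4, -4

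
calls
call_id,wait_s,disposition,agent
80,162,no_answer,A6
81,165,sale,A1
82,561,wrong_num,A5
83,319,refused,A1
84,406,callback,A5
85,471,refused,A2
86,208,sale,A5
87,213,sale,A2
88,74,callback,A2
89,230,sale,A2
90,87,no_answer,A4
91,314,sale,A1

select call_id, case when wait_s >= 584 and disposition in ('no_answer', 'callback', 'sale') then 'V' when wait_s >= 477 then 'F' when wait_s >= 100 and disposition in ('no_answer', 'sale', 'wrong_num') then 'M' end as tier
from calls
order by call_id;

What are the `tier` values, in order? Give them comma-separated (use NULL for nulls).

M, M, F, NULL, NULL, NULL, M, M, NULL, M, NULL, M

call_id=80: wait_s >= 100 and disposition in ('no_answer', 'sale', 'wrong_num') → M
call_id=81: wait_s >= 100 and disposition in ('no_answer', 'sale', 'wrong_num') → M
call_id=82: wait_s >= 477 → F
call_id=83: (no match → NULL) → NULL
call_id=84: (no match → NULL) → NULL
call_id=85: (no match → NULL) → NULL
call_id=86: wait_s >= 100 and disposition in ('no_answer', 'sale', 'wrong_num') → M
call_id=87: wait_s >= 100 and disposition in ('no_answer', 'sale', 'wrong_num') → M
call_id=88: (no match → NULL) → NULL
call_id=89: wait_s >= 100 and disposition in ('no_answer', 'sale', 'wrong_num') → M
call_id=90: (no match → NULL) → NULL
call_id=91: wait_s >= 100 and disposition in ('no_answer', 'sale', 'wrong_num') → M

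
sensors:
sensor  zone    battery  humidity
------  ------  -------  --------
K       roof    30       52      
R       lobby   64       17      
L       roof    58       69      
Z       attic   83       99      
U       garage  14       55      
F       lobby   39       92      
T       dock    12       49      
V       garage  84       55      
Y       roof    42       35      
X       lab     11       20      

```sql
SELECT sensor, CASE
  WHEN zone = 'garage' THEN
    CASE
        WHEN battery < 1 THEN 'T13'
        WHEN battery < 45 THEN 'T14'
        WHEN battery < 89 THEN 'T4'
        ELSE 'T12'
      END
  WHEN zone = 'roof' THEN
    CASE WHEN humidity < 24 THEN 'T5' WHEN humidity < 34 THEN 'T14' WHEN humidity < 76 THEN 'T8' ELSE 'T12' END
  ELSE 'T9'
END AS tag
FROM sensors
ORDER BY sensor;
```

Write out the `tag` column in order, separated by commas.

sensor=F: zone='lobby' → outer ELSE → T9
sensor=K: zone='roof' → inner[humidity < 76] → T8
sensor=L: zone='roof' → inner[humidity < 76] → T8
sensor=R: zone='lobby' → outer ELSE → T9
sensor=T: zone='dock' → outer ELSE → T9
sensor=U: zone='garage' → inner[battery < 45] → T14
sensor=V: zone='garage' → inner[battery < 89] → T4
sensor=X: zone='lab' → outer ELSE → T9
sensor=Y: zone='roof' → inner[humidity < 76] → T8
sensor=Z: zone='attic' → outer ELSE → T9

T9, T8, T8, T9, T9, T14, T4, T9, T8, T9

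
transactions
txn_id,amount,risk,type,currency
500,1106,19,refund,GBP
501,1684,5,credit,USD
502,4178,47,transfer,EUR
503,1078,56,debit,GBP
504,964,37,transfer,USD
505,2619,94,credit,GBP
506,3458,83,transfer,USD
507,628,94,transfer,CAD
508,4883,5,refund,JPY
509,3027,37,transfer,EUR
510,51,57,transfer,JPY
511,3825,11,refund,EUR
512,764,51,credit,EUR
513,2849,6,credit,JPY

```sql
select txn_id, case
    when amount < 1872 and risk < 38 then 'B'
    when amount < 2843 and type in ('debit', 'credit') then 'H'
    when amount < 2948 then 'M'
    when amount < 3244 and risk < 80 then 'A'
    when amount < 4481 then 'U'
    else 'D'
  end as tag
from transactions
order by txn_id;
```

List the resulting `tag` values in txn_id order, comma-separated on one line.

txn_id=500: amount < 1872 and risk < 38 → B
txn_id=501: amount < 1872 and risk < 38 → B
txn_id=502: amount < 4481 → U
txn_id=503: amount < 2843 and type in ('debit', 'credit') → H
txn_id=504: amount < 1872 and risk < 38 → B
txn_id=505: amount < 2843 and type in ('debit', 'credit') → H
txn_id=506: amount < 4481 → U
txn_id=507: amount < 2948 → M
txn_id=508: ELSE → D
txn_id=509: amount < 3244 and risk < 80 → A
txn_id=510: amount < 2948 → M
txn_id=511: amount < 4481 → U
txn_id=512: amount < 2843 and type in ('debit', 'credit') → H
txn_id=513: amount < 2948 → M

B, B, U, H, B, H, U, M, D, A, M, U, H, M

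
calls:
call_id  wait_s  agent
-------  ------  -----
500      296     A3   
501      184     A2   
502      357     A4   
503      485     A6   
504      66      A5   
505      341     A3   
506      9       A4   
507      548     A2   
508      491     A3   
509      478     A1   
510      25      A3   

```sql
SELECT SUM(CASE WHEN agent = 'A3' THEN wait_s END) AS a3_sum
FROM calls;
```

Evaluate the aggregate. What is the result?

1153

call_id=500: ✓ → 296
call_id=501: ✗
call_id=502: ✗
call_id=503: ✗
call_id=504: ✗
call_id=505: ✓ → 341
call_id=506: ✗
call_id=507: ✗
call_id=508: ✓ → 491
call_id=509: ✗
call_id=510: ✓ → 25
a3_sum = 296 + 341 + 491 + 25 = 1153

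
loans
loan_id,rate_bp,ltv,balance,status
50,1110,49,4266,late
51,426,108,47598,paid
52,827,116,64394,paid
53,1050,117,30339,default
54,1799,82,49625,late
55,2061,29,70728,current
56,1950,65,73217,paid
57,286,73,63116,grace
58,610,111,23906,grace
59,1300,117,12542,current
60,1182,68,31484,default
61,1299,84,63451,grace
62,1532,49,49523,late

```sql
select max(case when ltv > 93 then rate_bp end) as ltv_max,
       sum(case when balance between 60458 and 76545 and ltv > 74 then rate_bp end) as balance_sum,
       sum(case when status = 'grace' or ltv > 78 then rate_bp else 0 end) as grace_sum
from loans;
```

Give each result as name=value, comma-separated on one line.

[ltv_max: ltv > 93]
loan_id=50: ✗
loan_id=51: ✓ → 426
loan_id=52: ✓ → 827
loan_id=53: ✓ → 1050
loan_id=54: ✗
loan_id=55: ✗
loan_id=56: ✗
loan_id=57: ✗
loan_id=58: ✓ → 610
loan_id=59: ✓ → 1300
loan_id=60: ✗
loan_id=61: ✗
loan_id=62: ✗
ltv_max = MAX(426, 827, 1050, 610, 1300) = 1300
—
[balance_sum: balance between 60458 and 76545 and ltv > 74]
loan_id=50: ✗
loan_id=51: ✗
loan_id=52: ✓ → 827
loan_id=53: ✗
loan_id=54: ✗
loan_id=55: ✗
loan_id=56: ✗
loan_id=57: ✗
loan_id=58: ✗
loan_id=59: ✗
loan_id=60: ✗
loan_id=61: ✓ → 1299
loan_id=62: ✗
balance_sum = 827 + 1299 = 2126
—
[grace_sum: status = 'grace' or ltv > 78]
loan_id=50: ✗
loan_id=51: ✓ → 426
loan_id=52: ✓ → 827
loan_id=53: ✓ → 1050
loan_id=54: ✓ → 1799
loan_id=55: ✗
loan_id=56: ✗
loan_id=57: ✓ → 286
loan_id=58: ✓ → 610
loan_id=59: ✓ → 1300
loan_id=60: ✗
loan_id=61: ✓ → 1299
loan_id=62: ✗
grace_sum = 426 + 827 + 1050 + 1799 + 286 + 610 + 1300 + 1299 = 7597

ltv_max=1300, balance_sum=2126, grace_sum=7597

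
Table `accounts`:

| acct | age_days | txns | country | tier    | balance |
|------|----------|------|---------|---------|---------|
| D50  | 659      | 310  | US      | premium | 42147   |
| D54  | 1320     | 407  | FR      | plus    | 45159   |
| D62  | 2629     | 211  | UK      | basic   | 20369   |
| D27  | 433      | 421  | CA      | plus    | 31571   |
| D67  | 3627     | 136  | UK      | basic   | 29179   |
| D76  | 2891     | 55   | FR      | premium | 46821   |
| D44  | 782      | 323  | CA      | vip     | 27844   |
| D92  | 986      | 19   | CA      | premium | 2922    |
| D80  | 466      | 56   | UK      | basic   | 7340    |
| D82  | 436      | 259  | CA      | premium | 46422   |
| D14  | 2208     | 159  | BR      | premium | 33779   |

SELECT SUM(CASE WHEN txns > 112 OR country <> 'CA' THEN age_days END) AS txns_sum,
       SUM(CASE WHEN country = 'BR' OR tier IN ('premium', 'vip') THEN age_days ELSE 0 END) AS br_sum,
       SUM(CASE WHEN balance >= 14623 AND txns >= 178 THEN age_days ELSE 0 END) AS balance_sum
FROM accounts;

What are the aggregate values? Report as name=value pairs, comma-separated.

[txns_sum: txns > 112 OR country <> 'CA']
acct=D50: ✓ → 659
acct=D54: ✓ → 1320
acct=D62: ✓ → 2629
acct=D27: ✓ → 433
acct=D67: ✓ → 3627
acct=D76: ✓ → 2891
acct=D44: ✓ → 782
acct=D92: ✗
acct=D80: ✓ → 466
acct=D82: ✓ → 436
acct=D14: ✓ → 2208
txns_sum = 659 + 1320 + 2629 + 433 + 3627 + 2891 + 782 + 466 + 436 + 2208 = 15451
—
[br_sum: country = 'BR' OR tier IN ('premium', 'vip')]
acct=D50: ✓ → 659
acct=D54: ✗
acct=D62: ✗
acct=D27: ✗
acct=D67: ✗
acct=D76: ✓ → 2891
acct=D44: ✓ → 782
acct=D92: ✓ → 986
acct=D80: ✗
acct=D82: ✓ → 436
acct=D14: ✓ → 2208
br_sum = 659 + 2891 + 782 + 986 + 436 + 2208 = 7962
—
[balance_sum: balance >= 14623 AND txns >= 178]
acct=D50: ✓ → 659
acct=D54: ✓ → 1320
acct=D62: ✓ → 2629
acct=D27: ✓ → 433
acct=D67: ✗
acct=D76: ✗
acct=D44: ✓ → 782
acct=D92: ✗
acct=D80: ✗
acct=D82: ✓ → 436
acct=D14: ✗
balance_sum = 659 + 1320 + 2629 + 433 + 782 + 436 = 6259

txns_sum=15451, br_sum=7962, balance_sum=6259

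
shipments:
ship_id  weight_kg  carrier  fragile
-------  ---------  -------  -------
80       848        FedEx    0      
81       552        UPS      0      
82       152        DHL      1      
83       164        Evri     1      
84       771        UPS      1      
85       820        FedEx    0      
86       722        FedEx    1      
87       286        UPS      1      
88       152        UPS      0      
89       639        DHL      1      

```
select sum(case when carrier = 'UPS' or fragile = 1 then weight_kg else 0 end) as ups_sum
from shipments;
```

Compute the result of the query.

ship_id=80: ✗
ship_id=81: ✓ → 552
ship_id=82: ✓ → 152
ship_id=83: ✓ → 164
ship_id=84: ✓ → 771
ship_id=85: ✗
ship_id=86: ✓ → 722
ship_id=87: ✓ → 286
ship_id=88: ✓ → 152
ship_id=89: ✓ → 639
ups_sum = 552 + 152 + 164 + 771 + 722 + 286 + 152 + 639 = 3438

3438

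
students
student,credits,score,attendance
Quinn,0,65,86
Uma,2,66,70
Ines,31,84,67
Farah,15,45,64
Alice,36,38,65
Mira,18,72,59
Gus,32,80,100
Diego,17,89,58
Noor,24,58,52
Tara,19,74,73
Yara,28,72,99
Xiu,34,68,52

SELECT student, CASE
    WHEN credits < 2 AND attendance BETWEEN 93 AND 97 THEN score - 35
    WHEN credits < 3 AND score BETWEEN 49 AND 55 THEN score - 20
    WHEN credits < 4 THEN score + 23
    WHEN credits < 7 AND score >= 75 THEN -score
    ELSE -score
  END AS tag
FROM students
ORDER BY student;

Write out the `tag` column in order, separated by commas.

-38, -89, -45, -80, -84, -72, -58, 88, -74, 89, -68, -72

student=Alice: ELSE → -38
student=Diego: ELSE → -89
student=Farah: ELSE → -45
student=Gus: ELSE → -80
student=Ines: ELSE → -84
student=Mira: ELSE → -72
student=Noor: ELSE → -58
student=Quinn: credits < 4 → 88
student=Tara: ELSE → -74
student=Uma: credits < 4 → 89
student=Xiu: ELSE → -68
student=Yara: ELSE → -72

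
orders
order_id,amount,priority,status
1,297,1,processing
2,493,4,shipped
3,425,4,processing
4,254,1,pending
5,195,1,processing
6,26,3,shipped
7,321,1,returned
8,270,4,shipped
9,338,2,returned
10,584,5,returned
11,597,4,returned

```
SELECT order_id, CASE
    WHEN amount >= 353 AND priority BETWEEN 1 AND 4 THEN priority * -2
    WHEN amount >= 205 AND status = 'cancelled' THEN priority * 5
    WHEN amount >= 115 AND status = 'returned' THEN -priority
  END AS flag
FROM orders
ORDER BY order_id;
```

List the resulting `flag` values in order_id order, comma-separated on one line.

NULL, -8, -8, NULL, NULL, NULL, -1, NULL, -2, -5, -8

order_id=1: (no match → NULL) → NULL
order_id=2: amount >= 353 AND priority BETWEEN 1 AND 4 → -8
order_id=3: amount >= 353 AND priority BETWEEN 1 AND 4 → -8
order_id=4: (no match → NULL) → NULL
order_id=5: (no match → NULL) → NULL
order_id=6: (no match → NULL) → NULL
order_id=7: amount >= 115 AND status = 'returned' → -1
order_id=8: (no match → NULL) → NULL
order_id=9: amount >= 115 AND status = 'returned' → -2
order_id=10: amount >= 115 AND status = 'returned' → -5
order_id=11: amount >= 353 AND priority BETWEEN 1 AND 4 → -8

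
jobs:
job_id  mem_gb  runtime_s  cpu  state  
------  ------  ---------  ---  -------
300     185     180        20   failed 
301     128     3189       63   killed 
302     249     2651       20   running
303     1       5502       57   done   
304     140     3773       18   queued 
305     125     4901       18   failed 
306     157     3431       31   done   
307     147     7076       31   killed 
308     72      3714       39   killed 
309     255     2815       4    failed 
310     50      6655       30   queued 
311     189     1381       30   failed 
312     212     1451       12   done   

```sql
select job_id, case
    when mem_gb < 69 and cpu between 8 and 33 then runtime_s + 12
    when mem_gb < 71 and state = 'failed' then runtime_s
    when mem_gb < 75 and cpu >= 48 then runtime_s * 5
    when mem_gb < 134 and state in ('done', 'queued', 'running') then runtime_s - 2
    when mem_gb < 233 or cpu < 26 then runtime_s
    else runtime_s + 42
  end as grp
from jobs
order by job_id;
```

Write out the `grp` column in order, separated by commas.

180, 3189, 2651, 27510, 3773, 4901, 3431, 7076, 3714, 2815, 6667, 1381, 1451

job_id=300: mem_gb < 233 or cpu < 26 → 180
job_id=301: mem_gb < 233 or cpu < 26 → 3189
job_id=302: mem_gb < 233 or cpu < 26 → 2651
job_id=303: mem_gb < 75 and cpu >= 48 → 27510
job_id=304: mem_gb < 233 or cpu < 26 → 3773
job_id=305: mem_gb < 233 or cpu < 26 → 4901
job_id=306: mem_gb < 233 or cpu < 26 → 3431
job_id=307: mem_gb < 233 or cpu < 26 → 7076
job_id=308: mem_gb < 233 or cpu < 26 → 3714
job_id=309: mem_gb < 233 or cpu < 26 → 2815
job_id=310: mem_gb < 69 and cpu between 8 and 33 → 6667
job_id=311: mem_gb < 233 or cpu < 26 → 1381
job_id=312: mem_gb < 233 or cpu < 26 → 1451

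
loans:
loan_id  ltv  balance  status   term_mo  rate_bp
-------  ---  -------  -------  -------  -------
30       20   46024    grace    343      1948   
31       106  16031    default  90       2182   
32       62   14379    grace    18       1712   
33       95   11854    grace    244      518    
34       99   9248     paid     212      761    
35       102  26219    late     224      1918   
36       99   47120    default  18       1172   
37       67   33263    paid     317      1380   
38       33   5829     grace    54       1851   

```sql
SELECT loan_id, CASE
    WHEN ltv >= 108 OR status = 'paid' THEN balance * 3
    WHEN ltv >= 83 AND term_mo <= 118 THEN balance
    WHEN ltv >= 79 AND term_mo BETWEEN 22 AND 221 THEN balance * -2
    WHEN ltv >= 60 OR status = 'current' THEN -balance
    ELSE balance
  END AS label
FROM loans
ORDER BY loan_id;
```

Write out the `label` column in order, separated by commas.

46024, 16031, -14379, -11854, 27744, -26219, 47120, 99789, 5829

loan_id=30: ELSE → 46024
loan_id=31: ltv >= 83 AND term_mo <= 118 → 16031
loan_id=32: ltv >= 60 OR status = 'current' → -14379
loan_id=33: ltv >= 60 OR status = 'current' → -11854
loan_id=34: ltv >= 108 OR status = 'paid' → 27744
loan_id=35: ltv >= 60 OR status = 'current' → -26219
loan_id=36: ltv >= 83 AND term_mo <= 118 → 47120
loan_id=37: ltv >= 108 OR status = 'paid' → 99789
loan_id=38: ELSE → 5829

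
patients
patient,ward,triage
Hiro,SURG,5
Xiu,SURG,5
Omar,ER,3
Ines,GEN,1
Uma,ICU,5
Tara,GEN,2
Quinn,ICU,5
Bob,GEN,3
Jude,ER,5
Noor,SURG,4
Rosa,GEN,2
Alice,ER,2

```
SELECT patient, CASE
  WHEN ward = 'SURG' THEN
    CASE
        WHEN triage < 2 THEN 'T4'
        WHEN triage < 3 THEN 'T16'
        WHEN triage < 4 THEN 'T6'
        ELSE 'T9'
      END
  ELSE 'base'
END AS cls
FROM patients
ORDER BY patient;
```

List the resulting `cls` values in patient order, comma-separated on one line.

base, base, T9, base, base, T9, base, base, base, base, base, T9

patient=Alice: ward='ER' → outer ELSE → base
patient=Bob: ward='GEN' → outer ELSE → base
patient=Hiro: ward='SURG' → inner[ELSE] → T9
patient=Ines: ward='GEN' → outer ELSE → base
patient=Jude: ward='ER' → outer ELSE → base
patient=Noor: ward='SURG' → inner[ELSE] → T9
patient=Omar: ward='ER' → outer ELSE → base
patient=Quinn: ward='ICU' → outer ELSE → base
patient=Rosa: ward='GEN' → outer ELSE → base
patient=Tara: ward='GEN' → outer ELSE → base
patient=Uma: ward='ICU' → outer ELSE → base
patient=Xiu: ward='SURG' → inner[ELSE] → T9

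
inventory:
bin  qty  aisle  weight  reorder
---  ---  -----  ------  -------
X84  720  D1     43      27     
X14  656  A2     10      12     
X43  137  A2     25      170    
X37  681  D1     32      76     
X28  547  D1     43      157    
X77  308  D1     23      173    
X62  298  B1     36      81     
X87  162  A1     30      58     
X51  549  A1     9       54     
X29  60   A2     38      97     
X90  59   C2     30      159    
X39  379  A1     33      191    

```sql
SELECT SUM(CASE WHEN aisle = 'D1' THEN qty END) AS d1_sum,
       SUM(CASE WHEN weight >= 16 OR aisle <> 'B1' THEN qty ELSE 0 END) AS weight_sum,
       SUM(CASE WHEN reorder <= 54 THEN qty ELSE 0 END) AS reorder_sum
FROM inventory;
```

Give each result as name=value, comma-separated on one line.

d1_sum=2256, weight_sum=4556, reorder_sum=1925

[d1_sum: aisle = 'D1']
bin=X84: ✓ → 720
bin=X14: ✗
bin=X43: ✗
bin=X37: ✓ → 681
bin=X28: ✓ → 547
bin=X77: ✓ → 308
bin=X62: ✗
bin=X87: ✗
bin=X51: ✗
bin=X29: ✗
bin=X90: ✗
bin=X39: ✗
d1_sum = 720 + 681 + 547 + 308 = 2256
—
[weight_sum: weight >= 16 OR aisle <> 'B1']
bin=X84: ✓ → 720
bin=X14: ✓ → 656
bin=X43: ✓ → 137
bin=X37: ✓ → 681
bin=X28: ✓ → 547
bin=X77: ✓ → 308
bin=X62: ✓ → 298
bin=X87: ✓ → 162
bin=X51: ✓ → 549
bin=X29: ✓ → 60
bin=X90: ✓ → 59
bin=X39: ✓ → 379
weight_sum = 720 + 656 + 137 + 681 + 547 + 308 + 298 + 162 + 549 + 60 + 59 + 379 = 4556
—
[reorder_sum: reorder <= 54]
bin=X84: ✓ → 720
bin=X14: ✓ → 656
bin=X43: ✗
bin=X37: ✗
bin=X28: ✗
bin=X77: ✗
bin=X62: ✗
bin=X87: ✗
bin=X51: ✓ → 549
bin=X29: ✗
bin=X90: ✗
bin=X39: ✗
reorder_sum = 720 + 656 + 549 = 1925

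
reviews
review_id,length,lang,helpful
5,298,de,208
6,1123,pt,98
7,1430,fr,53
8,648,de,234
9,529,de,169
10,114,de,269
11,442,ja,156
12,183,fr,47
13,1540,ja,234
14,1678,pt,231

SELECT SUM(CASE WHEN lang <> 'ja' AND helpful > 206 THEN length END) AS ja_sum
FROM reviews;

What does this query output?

review_id=5: ✓ → 298
review_id=6: ✗
review_id=7: ✗
review_id=8: ✓ → 648
review_id=9: ✗
review_id=10: ✓ → 114
review_id=11: ✗
review_id=12: ✗
review_id=13: ✗
review_id=14: ✓ → 1678
ja_sum = 298 + 648 + 114 + 1678 = 2738

2738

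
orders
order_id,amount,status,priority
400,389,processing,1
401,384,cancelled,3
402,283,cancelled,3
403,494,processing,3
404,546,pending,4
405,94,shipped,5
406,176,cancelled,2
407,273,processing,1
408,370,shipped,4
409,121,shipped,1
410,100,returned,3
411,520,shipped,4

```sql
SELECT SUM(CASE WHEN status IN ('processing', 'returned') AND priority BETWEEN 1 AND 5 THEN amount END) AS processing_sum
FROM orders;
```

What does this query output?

order_id=400: ✓ → 389
order_id=401: ✗
order_id=402: ✗
order_id=403: ✓ → 494
order_id=404: ✗
order_id=405: ✗
order_id=406: ✗
order_id=407: ✓ → 273
order_id=408: ✗
order_id=409: ✗
order_id=410: ✓ → 100
order_id=411: ✗
processing_sum = 389 + 494 + 273 + 100 = 1256

1256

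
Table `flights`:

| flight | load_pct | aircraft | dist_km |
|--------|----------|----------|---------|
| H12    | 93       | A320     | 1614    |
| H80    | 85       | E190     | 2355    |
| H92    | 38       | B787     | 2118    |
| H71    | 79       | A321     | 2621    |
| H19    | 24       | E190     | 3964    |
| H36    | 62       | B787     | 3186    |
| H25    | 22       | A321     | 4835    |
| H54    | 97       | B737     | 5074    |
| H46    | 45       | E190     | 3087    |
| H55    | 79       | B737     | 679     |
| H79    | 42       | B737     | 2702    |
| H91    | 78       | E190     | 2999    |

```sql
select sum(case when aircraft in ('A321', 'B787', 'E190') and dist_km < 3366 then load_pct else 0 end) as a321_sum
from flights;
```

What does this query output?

387

flight=H12: ✗
flight=H80: ✓ → 85
flight=H92: ✓ → 38
flight=H71: ✓ → 79
flight=H19: ✗
flight=H36: ✓ → 62
flight=H25: ✗
flight=H54: ✗
flight=H46: ✓ → 45
flight=H55: ✗
flight=H79: ✗
flight=H91: ✓ → 78
a321_sum = 85 + 38 + 79 + 62 + 45 + 78 = 387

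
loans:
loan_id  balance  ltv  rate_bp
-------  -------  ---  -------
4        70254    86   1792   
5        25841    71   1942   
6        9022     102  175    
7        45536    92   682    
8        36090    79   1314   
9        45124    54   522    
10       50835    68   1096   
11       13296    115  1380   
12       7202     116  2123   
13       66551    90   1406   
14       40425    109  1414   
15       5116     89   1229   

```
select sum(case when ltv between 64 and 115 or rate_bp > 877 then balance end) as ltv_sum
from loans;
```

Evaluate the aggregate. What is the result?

370168

loan_id=4: ✓ → 70254
loan_id=5: ✓ → 25841
loan_id=6: ✓ → 9022
loan_id=7: ✓ → 45536
loan_id=8: ✓ → 36090
loan_id=9: ✗
loan_id=10: ✓ → 50835
loan_id=11: ✓ → 13296
loan_id=12: ✓ → 7202
loan_id=13: ✓ → 66551
loan_id=14: ✓ → 40425
loan_id=15: ✓ → 5116
ltv_sum = 70254 + 25841 + 9022 + 45536 + 36090 + 50835 + 13296 + 7202 + 66551 + 40425 + 5116 = 370168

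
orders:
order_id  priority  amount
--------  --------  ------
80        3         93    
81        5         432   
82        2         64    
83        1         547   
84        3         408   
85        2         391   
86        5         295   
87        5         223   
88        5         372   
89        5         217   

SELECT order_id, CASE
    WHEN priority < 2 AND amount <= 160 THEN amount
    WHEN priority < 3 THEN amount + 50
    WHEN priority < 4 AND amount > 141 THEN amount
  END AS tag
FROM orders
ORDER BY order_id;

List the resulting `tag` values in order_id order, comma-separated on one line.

order_id=80: (no match → NULL) → NULL
order_id=81: (no match → NULL) → NULL
order_id=82: priority < 3 → 114
order_id=83: priority < 3 → 597
order_id=84: priority < 4 AND amount > 141 → 408
order_id=85: priority < 3 → 441
order_id=86: (no match → NULL) → NULL
order_id=87: (no match → NULL) → NULL
order_id=88: (no match → NULL) → NULL
order_id=89: (no match → NULL) → NULL

NULL, NULL, 114, 597, 408, 441, NULL, NULL, NULL, NULL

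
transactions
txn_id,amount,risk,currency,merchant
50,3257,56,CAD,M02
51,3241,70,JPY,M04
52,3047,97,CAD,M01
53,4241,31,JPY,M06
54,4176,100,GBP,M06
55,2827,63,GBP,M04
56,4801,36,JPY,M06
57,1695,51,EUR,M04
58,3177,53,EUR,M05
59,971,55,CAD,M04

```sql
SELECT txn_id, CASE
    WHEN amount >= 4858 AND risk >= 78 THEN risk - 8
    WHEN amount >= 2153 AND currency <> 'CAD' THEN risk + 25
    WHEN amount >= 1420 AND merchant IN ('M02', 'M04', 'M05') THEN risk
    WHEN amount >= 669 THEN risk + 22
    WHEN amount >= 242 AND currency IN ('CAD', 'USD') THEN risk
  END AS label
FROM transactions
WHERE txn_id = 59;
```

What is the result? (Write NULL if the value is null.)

77

txn_id = 59: amount=971, risk=55, currency=CAD, merchant=M04.
amount >= 4858 AND risk >= 78 → false
amount >= 2153 AND currency <> 'CAD' → false
amount >= 1420 AND merchant IN ('M02', 'M04', 'M05') → false
amount >= 669 → true → 77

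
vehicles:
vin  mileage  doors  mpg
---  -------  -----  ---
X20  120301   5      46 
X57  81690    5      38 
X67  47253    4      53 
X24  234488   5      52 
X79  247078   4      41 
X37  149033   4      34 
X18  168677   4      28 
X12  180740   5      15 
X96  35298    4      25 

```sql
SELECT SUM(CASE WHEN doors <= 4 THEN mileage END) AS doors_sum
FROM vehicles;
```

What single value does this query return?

vin=X20: ✗
vin=X57: ✗
vin=X67: ✓ → 47253
vin=X24: ✗
vin=X79: ✓ → 247078
vin=X37: ✓ → 149033
vin=X18: ✓ → 168677
vin=X12: ✗
vin=X96: ✓ → 35298
doors_sum = 47253 + 247078 + 149033 + 168677 + 35298 = 647339

647339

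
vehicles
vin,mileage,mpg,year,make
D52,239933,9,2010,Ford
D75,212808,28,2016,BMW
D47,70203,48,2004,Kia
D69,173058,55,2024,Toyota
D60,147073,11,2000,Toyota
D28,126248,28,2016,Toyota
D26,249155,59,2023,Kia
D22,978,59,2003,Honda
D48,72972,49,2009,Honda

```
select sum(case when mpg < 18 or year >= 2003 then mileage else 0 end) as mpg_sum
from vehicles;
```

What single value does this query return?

vin=D52: ✓ → 239933
vin=D75: ✓ → 212808
vin=D47: ✓ → 70203
vin=D69: ✓ → 173058
vin=D60: ✓ → 147073
vin=D28: ✓ → 126248
vin=D26: ✓ → 249155
vin=D22: ✓ → 978
vin=D48: ✓ → 72972
mpg_sum = 239933 + 212808 + 70203 + 173058 + 147073 + 126248 + 249155 + 978 + 72972 = 1292428

1292428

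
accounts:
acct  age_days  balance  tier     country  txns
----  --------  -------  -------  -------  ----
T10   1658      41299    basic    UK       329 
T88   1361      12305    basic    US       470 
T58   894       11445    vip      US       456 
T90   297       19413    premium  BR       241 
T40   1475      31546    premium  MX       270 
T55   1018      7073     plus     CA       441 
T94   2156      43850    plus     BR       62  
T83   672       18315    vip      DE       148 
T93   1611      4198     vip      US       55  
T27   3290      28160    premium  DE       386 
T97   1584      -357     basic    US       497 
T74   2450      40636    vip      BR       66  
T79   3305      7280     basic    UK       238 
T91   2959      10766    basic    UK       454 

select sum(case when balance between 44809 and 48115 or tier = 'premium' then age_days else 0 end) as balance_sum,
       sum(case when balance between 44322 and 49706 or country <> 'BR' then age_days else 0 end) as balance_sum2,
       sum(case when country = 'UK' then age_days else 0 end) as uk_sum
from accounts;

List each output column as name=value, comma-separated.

balance_sum=5062, balance_sum2=19827, uk_sum=7922

[balance_sum: balance between 44809 and 48115 or tier = 'premium']
acct=T10: ✗
acct=T88: ✗
acct=T58: ✗
acct=T90: ✓ → 297
acct=T40: ✓ → 1475
acct=T55: ✗
acct=T94: ✗
acct=T83: ✗
acct=T93: ✗
acct=T27: ✓ → 3290
acct=T97: ✗
acct=T74: ✗
acct=T79: ✗
acct=T91: ✗
balance_sum = 297 + 1475 + 3290 = 5062
—
[balance_sum2: balance between 44322 and 49706 or country <> 'BR']
acct=T10: ✓ → 1658
acct=T88: ✓ → 1361
acct=T58: ✓ → 894
acct=T90: ✗
acct=T40: ✓ → 1475
acct=T55: ✓ → 1018
acct=T94: ✗
acct=T83: ✓ → 672
acct=T93: ✓ → 1611
acct=T27: ✓ → 3290
acct=T97: ✓ → 1584
acct=T74: ✗
acct=T79: ✓ → 3305
acct=T91: ✓ → 2959
balance_sum2 = 1658 + 1361 + 894 + 1475 + 1018 + 672 + 1611 + 3290 + 1584 + 3305 + 2959 = 19827
—
[uk_sum: country = 'UK']
acct=T10: ✓ → 1658
acct=T88: ✗
acct=T58: ✗
acct=T90: ✗
acct=T40: ✗
acct=T55: ✗
acct=T94: ✗
acct=T83: ✗
acct=T93: ✗
acct=T27: ✗
acct=T97: ✗
acct=T74: ✗
acct=T79: ✓ → 3305
acct=T91: ✓ → 2959
uk_sum = 1658 + 3305 + 2959 = 7922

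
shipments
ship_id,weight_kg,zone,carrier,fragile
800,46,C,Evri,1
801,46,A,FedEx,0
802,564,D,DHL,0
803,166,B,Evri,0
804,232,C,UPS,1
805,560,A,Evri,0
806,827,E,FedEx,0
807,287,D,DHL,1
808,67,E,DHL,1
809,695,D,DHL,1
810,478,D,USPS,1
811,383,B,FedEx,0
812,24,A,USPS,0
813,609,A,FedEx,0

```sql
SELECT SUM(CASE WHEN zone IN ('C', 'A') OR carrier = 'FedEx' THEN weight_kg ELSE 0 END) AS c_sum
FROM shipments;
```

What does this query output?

2727

ship_id=800: ✓ → 46
ship_id=801: ✓ → 46
ship_id=802: ✗
ship_id=803: ✗
ship_id=804: ✓ → 232
ship_id=805: ✓ → 560
ship_id=806: ✓ → 827
ship_id=807: ✗
ship_id=808: ✗
ship_id=809: ✗
ship_id=810: ✗
ship_id=811: ✓ → 383
ship_id=812: ✓ → 24
ship_id=813: ✓ → 609
c_sum = 46 + 46 + 232 + 560 + 827 + 383 + 24 + 609 = 2727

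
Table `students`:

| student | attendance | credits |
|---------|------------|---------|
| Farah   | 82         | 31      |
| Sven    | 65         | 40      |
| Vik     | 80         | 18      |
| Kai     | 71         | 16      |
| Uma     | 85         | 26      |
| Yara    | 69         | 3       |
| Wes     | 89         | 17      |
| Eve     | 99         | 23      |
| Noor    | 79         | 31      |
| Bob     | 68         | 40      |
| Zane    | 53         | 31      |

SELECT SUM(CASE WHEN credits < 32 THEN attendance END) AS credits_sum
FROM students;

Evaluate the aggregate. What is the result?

707

student=Farah: ✓ → 82
student=Sven: ✗
student=Vik: ✓ → 80
student=Kai: ✓ → 71
student=Uma: ✓ → 85
student=Yara: ✓ → 69
student=Wes: ✓ → 89
student=Eve: ✓ → 99
student=Noor: ✓ → 79
student=Bob: ✗
student=Zane: ✓ → 53
credits_sum = 82 + 80 + 71 + 85 + 69 + 89 + 99 + 79 + 53 = 707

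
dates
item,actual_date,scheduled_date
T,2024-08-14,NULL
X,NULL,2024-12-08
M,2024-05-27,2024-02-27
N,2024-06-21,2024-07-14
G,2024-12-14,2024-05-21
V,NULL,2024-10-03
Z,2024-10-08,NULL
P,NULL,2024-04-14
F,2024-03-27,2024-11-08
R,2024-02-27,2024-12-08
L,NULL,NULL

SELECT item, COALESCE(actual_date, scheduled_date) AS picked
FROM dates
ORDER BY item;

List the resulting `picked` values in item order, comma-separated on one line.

item=F: actual_date=2024-03-27 → 2024-03-27
item=G: actual_date=2024-12-14 → 2024-12-14
item=L: actual_date=NULL, scheduled_date=NULL (all NULL) → NULL
item=M: actual_date=2024-05-27 → 2024-05-27
item=N: actual_date=2024-06-21 → 2024-06-21
item=P: actual_date=NULL, scheduled_date=2024-04-14 → 2024-04-14
item=R: actual_date=2024-02-27 → 2024-02-27
item=T: actual_date=2024-08-14 → 2024-08-14
item=V: actual_date=NULL, scheduled_date=2024-10-03 → 2024-10-03
item=X: actual_date=NULL, scheduled_date=2024-12-08 → 2024-12-08
item=Z: actual_date=2024-10-08 → 2024-10-08

2024-03-27, 2024-12-14, NULL, 2024-05-27, 2024-06-21, 2024-04-14, 2024-02-27, 2024-08-14, 2024-10-03, 2024-12-08, 2024-10-08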